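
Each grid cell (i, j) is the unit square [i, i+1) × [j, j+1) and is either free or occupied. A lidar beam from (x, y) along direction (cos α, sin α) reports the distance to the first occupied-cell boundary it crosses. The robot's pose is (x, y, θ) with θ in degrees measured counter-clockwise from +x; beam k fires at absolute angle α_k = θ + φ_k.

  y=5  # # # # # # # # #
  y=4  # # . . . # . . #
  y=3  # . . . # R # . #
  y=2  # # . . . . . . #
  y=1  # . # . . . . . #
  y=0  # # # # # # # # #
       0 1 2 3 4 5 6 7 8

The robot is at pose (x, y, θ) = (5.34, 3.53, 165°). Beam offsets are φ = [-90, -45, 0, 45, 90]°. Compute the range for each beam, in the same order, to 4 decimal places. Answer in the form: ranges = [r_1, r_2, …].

beam 1: φ=-90°, α=75°
  dir = (cos 75°, sin 75°) = (0.2588, 0.9659); from cell (5,3)
  next x-line at t=2.5500, next y-line at t=0.4866; Δt_x=3.8637, Δt_y=1.0353
    y: enter (5,4) at t=0.4866 ← occupied
  → r_1 = 0.4866
beam 2: φ=-45°, α=120°
  dir = (cos 120°, sin 120°) = (-0.5000, 0.8660); from cell (5,3)
  next x-line at t=0.6800, next y-line at t=0.5427; Δt_x=2.0000, Δt_y=1.1547
    y: enter (5,4) at t=0.5427 ← occupied
  → r_2 = 0.5427
beam 3: φ=0°, α=165°
  dir = (cos 165°, sin 165°) = (-0.9659, 0.2588); from cell (5,3)
  next x-line at t=0.3520, next y-line at t=1.8159; Δt_x=1.0353, Δt_y=3.8637
    x: enter (4,3) at t=0.3520 ← occupied
  → r_3 = 0.3520
beam 4: φ=45°, α=210°
  dir = (cos 210°, sin 210°) = (-0.8660, -0.5000); from cell (5,3)
  next x-line at t=0.3926, next y-line at t=1.0600; Δt_x=1.1547, Δt_y=2.0000
    x: enter (4,3) at t=0.3926 ← occupied
  → r_4 = 0.3926
beam 5: φ=90°, α=255°
  dir = (cos 255°, sin 255°) = (-0.2588, -0.9659); from cell (5,3)
  next x-line at t=1.3137, next y-line at t=0.5487; Δt_x=3.8637, Δt_y=1.0353
    y: enter (5,2) at t=0.5487
    x: enter (4,2) at t=1.3137
    y: enter (4,1) at t=1.5840
    y: enter (4,0) at t=2.6192 ← occupied
  → r_5 = 2.6192

ranges = [0.4866, 0.5427, 0.3520, 0.3926, 2.6192]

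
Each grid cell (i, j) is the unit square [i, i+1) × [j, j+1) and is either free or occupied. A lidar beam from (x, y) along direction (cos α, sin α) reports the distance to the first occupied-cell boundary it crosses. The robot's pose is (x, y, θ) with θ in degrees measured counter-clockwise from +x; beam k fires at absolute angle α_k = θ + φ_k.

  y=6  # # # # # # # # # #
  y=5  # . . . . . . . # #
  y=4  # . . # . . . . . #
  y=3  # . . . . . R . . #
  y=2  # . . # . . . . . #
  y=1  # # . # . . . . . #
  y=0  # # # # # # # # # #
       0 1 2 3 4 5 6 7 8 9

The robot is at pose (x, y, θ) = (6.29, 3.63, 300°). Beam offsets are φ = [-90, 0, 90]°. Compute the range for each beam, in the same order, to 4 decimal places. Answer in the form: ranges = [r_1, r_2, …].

beam 1: φ=-90°, α=210°
  direction (-0.8660, -0.5000); cell (6,3); t to first gridline: x 0.3349, y 1.2600 (then +1.1547 / +2.0000)
    (5,3) via x @ 0.3349
    (5,2) via y @ 1.2600
    (4,2) via x @ 1.4896
    (3,2) via x @ 2.6443  # hit
  → r_1 = 2.6443
beam 2: φ=0°, α=300°
  direction (0.5000, -0.8660); cell (6,3); t to first gridline: x 1.4200, y 0.7275 (then +2.0000 / +1.1547)
    (6,2) via y @ 0.7275
    (7,2) via x @ 1.4200
    (7,1) via y @ 1.8822
    (7,0) via y @ 3.0369  # hit
  → r_2 = 3.0369
beam 3: φ=90°, α=30°
  direction (0.8660, 0.5000); cell (6,3); t to first gridline: x 0.8198, y 0.7400 (then +1.1547 / +2.0000)
    (6,4) via y @ 0.7400
    (7,4) via x @ 0.8198
    (8,4) via x @ 1.9745
    (8,5) via y @ 2.7400  # hit
  → r_3 = 2.7400

ranges = [2.6443, 3.0369, 2.7400]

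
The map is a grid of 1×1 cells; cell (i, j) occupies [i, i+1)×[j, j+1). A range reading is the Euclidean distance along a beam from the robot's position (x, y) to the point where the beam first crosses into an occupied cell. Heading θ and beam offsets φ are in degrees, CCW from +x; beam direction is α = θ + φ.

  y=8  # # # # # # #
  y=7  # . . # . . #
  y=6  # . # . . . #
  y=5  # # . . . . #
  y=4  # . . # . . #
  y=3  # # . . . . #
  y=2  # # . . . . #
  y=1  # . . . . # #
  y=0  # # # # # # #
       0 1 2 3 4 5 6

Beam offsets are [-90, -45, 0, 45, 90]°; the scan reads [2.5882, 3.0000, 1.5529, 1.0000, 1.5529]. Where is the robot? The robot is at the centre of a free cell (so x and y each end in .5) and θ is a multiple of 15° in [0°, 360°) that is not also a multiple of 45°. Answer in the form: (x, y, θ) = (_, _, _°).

Candidates: 28 free-cell centres × 16 headings = 448 poses. Raycast each; keep the one whose scan matches to 4 dp.
  (4.5, 5.5, 285°): beam 1 = 3.6235 ≠ 2.5882 ✗
  (2.5, 2.5, 30°): beam 1 = 1.7321 ≠ 2.5882 ✗
  (5.5, 6.5, 195°): beam 1 = 1.5529 ≠ 2.5882 ✗
  (2.5, 1.5, 345°): beam 1 = 0.5176 ≠ 2.5882 ✗
  …
  (4.5, 2.5, 255°): r_1=2.5882, r_2=3.0000, r_3=1.5529, r_4=1.0000, r_5=1.5529 — all match ✓
Unique over the lattice → pose = (4.5, 2.5, 255°).

(x, y, θ) = (4.5, 2.5, 255°)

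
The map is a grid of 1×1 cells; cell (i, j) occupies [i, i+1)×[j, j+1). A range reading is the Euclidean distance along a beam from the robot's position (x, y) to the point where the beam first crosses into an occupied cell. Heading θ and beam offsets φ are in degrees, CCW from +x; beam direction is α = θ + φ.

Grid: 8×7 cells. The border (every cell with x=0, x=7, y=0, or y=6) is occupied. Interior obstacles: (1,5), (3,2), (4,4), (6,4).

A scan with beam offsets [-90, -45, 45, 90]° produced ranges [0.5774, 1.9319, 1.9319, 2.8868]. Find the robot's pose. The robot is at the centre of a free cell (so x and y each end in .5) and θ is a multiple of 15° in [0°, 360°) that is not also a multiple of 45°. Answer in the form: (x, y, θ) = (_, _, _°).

Enumerate (i+0.5, j+0.5, θ) over the 26 free cells and 16 admissible headings. For each, cast all 4 beams and compare to the given ranges.
  (3.5, 5.5, 60°): beam 1 = 1.0000 ≠ 0.5774 ✗
  (5.5, 4.5, 60°): beam 2 = 0.5176 ≠ 1.9319 ✗
  (5.5, 2.5, 165°): beam 1 = 1.9319 ≠ 0.5774 ✗
  …
  (1.5, 3.5, 300°): r_1=0.5774, r_2=1.9319, r_3=1.9319, r_4=2.8868 — all match ✓
Only this pose fits every beam.

(x, y, θ) = (1.5, 3.5, 300°)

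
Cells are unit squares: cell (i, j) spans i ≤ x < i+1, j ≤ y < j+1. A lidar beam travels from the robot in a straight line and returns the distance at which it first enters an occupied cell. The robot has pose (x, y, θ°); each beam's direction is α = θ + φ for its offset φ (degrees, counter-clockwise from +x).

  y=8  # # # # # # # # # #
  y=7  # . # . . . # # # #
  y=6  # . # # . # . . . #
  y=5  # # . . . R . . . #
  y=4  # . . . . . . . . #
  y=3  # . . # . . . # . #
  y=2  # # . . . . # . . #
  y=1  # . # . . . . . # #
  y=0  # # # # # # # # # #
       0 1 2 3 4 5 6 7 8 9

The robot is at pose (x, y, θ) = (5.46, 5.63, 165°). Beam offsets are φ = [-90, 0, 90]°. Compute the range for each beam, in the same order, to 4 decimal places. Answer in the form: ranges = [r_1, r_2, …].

ranges = [0.3831, 1.5115, 4.7933]

beam 1: φ=-90°, α=75°
  cosα=0.2588 sinα=0.9659 | (5,5) | tMaxX 2.0864 tMaxY 0.3831 | tΔX 3.8637 tΔY 1.0353
    t=0.3831 [y] (5,6) — stop
  → r_1 = 0.3831
beam 2: φ=0°, α=165°
  cosα=-0.9659 sinα=0.2588 | (5,5) | tMaxX 0.4762 tMaxY 1.4296 | tΔX 1.0353 tΔY 3.8637
    t=0.4762 [x] (4,5)
    t=1.4296 [y] (4,6)
    t=1.5115 [x] (3,6) — stop
  → r_2 = 1.5115
beam 3: φ=90°, α=255°
  cosα=-0.2588 sinα=-0.9659 | (5,5) | tMaxX 1.7773 tMaxY 0.6522 | tΔX 3.8637 tΔY 1.0353
    t=0.6522 [y] (5,4)
    t=1.6875 [y] (5,3)
    t=1.7773 [x] (4,3)
    t=2.7228 [y] (4,2)
    t=3.7581 [y] (4,1)
    t=4.7933 [y] (4,0) — stop
  → r_3 = 4.7933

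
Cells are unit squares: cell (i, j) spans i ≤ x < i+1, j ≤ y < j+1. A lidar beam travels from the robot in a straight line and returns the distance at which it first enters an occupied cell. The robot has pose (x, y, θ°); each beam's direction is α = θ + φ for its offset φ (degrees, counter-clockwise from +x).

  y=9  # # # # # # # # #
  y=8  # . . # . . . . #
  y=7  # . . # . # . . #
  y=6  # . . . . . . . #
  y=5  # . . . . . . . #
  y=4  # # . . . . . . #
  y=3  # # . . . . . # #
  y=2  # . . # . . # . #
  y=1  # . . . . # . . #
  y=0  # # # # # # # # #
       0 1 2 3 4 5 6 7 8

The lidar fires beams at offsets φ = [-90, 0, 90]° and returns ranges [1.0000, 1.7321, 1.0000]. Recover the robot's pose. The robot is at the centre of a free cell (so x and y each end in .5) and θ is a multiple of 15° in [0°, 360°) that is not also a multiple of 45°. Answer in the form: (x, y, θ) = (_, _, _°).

The pose lattice has 47·16 = 752 candidates. Test each by forward raycasting.
  (2.5, 3.5, 150°): beam 1 = 5.0000 ≠ 1.0000 ✗
  (4.5, 2.5, 120°): beam 1 = 2.8868 ≠ 1.0000 ✗
  (6.5, 1.5, 195°): beam 1 = 0.5176 ≠ 1.0000 ✗
  (2.5, 2.5, 285°): beam 1 = 1.5529 ≠ 1.0000 ✗
  …
  (2.5, 1.5, 120°): r_1=1.0000, r_2=1.7321, r_3=1.0000 — all match ✓
Only this pose fits every beam.

(x, y, θ) = (2.5, 1.5, 120°)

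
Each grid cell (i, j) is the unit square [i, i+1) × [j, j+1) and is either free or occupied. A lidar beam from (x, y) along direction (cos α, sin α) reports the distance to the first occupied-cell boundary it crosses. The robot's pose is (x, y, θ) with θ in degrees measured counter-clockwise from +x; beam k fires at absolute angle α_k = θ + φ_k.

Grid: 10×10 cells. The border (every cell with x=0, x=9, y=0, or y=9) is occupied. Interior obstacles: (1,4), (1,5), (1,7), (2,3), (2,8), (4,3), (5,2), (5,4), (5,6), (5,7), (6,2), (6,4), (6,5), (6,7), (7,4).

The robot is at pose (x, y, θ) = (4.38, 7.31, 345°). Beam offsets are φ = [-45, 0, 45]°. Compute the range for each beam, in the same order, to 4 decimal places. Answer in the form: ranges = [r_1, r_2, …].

beam 1: φ=-45°, α=300°
  cosα=0.5000 sinα=-0.8660 | (4,7) | tMaxX 1.2400 tMaxY 0.3580 | tΔX 2.0000 tΔY 1.1547
    t=0.3580 [y] (4,6)
    t=1.2400 [x] (5,6) — stop
  → r_1 = 1.2400
beam 2: φ=0°, α=345°
  cosα=0.9659 sinα=-0.2588 | (4,7) | tMaxX 0.6419 tMaxY 1.1977 | tΔX 1.0353 tΔY 3.8637
    t=0.6419 [x] (5,7) — stop
  → r_2 = 0.6419
beam 3: φ=45°, α=30°
  cosα=0.8660 sinα=0.5000 | (4,7) | tMaxX 0.7159 tMaxY 1.3800 | tΔX 1.1547 tΔY 2.0000
    t=0.7159 [x] (5,7) — stop
  → r_3 = 0.7159

ranges = [1.2400, 0.6419, 0.7159]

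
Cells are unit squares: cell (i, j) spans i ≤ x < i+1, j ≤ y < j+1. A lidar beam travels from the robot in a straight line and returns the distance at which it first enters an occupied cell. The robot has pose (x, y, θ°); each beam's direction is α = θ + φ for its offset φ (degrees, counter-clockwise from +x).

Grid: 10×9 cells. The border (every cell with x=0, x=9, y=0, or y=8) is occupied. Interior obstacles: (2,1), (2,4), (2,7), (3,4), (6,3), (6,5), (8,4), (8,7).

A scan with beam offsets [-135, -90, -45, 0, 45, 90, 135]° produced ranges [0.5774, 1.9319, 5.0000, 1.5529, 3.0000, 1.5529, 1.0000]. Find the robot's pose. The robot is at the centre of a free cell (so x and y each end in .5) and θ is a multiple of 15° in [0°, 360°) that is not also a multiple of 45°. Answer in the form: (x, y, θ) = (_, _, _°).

(x, y, θ) = (6.5, 7.5, 255°)

Candidates: 48 free-cell centres × 16 headings = 768 poses. Raycast each; keep the one whose scan matches to 4 dp.
  (5.5, 5.5, 60°): beam 1 = 1.9319 ≠ 0.5774 ✗
  (1.5, 2.5, 195°): beam 1 = 1.7321 ≠ 0.5774 ✗
  (2.5, 5.5, 255°): beam 1 = 2.8868 ≠ 0.5774 ✗
  (4.5, 4.5, 240°): beam 1 = 3.6235 ≠ 0.5774 ✗
  …
  (6.5, 7.5, 255°): r_1=0.5774, r_2=1.9319, r_3=5.0000, r_4=1.5529, r_5=3.0000, r_6=1.5529, r_7=1.0000 — all match ✓
Only this pose fits every beam.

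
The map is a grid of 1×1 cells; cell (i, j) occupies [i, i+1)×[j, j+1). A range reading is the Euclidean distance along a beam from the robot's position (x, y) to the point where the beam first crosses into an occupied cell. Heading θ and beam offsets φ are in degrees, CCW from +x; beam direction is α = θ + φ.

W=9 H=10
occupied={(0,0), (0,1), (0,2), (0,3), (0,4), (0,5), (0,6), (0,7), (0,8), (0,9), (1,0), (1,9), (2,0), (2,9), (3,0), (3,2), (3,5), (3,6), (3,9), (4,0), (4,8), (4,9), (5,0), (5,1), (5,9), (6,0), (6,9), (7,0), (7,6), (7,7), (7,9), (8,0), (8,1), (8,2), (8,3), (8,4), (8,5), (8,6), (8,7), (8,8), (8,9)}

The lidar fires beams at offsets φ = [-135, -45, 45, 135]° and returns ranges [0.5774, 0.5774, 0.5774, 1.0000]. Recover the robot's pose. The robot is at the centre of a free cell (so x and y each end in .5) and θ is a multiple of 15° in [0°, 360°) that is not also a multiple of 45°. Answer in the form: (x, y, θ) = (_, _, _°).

Enumerate (i+0.5, j+0.5, θ) over the 49 free cells and 16 admissible headings. For each, cast all 4 beams and compare to the given ranges.
  (3.5, 3.5, 30°): beam 1 = 0.5176 ≠ 0.5774 ✗
  (2.5, 2.5, 195°): beam 1 = 2.8868 ≠ 0.5774 ✗
  (4.5, 3.5, 15°): beam 1 = 1.0000 ≠ 0.5774 ✗
  (4.5, 7.5, 210°): beam 1 = 0.5176 ≠ 0.5774 ✗
  …
  (7.5, 8.5, 15°): r_1=0.5774, r_2=0.5774, r_3=0.5774, r_4=1.0000 — all match ✓
No second candidate reproduces the full scan.

(x, y, θ) = (7.5, 8.5, 15°)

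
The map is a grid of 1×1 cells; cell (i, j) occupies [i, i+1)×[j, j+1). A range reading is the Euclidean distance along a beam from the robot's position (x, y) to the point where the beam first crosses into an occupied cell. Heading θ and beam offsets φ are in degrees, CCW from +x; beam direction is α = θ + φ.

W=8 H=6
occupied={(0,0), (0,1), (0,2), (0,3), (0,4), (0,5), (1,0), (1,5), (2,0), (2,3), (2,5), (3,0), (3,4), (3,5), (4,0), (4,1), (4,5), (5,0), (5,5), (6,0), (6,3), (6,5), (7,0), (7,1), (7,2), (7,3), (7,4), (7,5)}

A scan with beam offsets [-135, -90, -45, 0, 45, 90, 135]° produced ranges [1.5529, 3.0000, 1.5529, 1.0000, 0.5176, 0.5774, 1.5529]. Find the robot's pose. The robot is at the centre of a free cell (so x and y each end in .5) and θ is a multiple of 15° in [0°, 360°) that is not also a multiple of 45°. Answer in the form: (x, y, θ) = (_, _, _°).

(x, y, θ) = (2.5, 1.5, 210°)

Candidates: 20 free-cell centres × 16 headings = 320 poses. Raycast each; keep the one whose scan matches to 4 dp.
  (5.5, 4.5, 60°): beam 1 = 3.6235 ≠ 1.5529 ✗
  (6.5, 1.5, 150°): beam 1 = 0.5176 ≠ 1.5529 ✗
  (5.5, 4.5, 285°): beam 1 = 1.0000 ≠ 1.5529 ✗
  …
  (2.5, 1.5, 210°): r_1=1.5529, r_2=3.0000, r_3=1.5529, r_4=1.0000, r_5=0.5176, r_6=0.5774, r_7=1.5529 — all match ✓
Unique over the lattice → pose = (2.5, 1.5, 210°).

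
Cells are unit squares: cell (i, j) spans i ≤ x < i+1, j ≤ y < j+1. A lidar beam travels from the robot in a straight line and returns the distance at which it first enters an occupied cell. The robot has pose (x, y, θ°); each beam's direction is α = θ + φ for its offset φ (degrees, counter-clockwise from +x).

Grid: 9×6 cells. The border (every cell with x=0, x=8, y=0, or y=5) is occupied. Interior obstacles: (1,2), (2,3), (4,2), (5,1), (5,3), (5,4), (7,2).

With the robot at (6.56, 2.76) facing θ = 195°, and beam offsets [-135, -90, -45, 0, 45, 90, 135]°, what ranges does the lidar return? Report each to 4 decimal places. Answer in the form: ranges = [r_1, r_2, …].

ranges = [2.5865, 2.1637, 0.6466, 1.6150, 1.1200, 1.8221, 0.5081]

beam 1: φ=-135°, α=60°
  dir = (cos 60°, sin 60°) = (0.5000, 0.8660); from cell (6,2)
  next x-line at t=0.8800, next y-line at t=0.2771; Δt_x=2.0000, Δt_y=1.1547
    y: enter (6,3) at t=0.2771
    x: enter (7,3) at t=0.8800
    y: enter (7,4) at t=1.4318
    y: enter (7,5) at t=2.5865 ← occupied
  → r_1 = 2.5865
beam 2: φ=-90°, α=105°
  dir = (cos 105°, sin 105°) = (-0.2588, 0.9659); from cell (6,2)
  next x-line at t=2.1637, next y-line at t=0.2485; Δt_x=3.8637, Δt_y=1.0353
    y: enter (6,3) at t=0.2485
    y: enter (6,4) at t=1.2837
    x: enter (5,4) at t=2.1637 ← occupied
  → r_2 = 2.1637
beam 3: φ=-45°, α=150°
  dir = (cos 150°, sin 150°) = (-0.8660, 0.5000); from cell (6,2)
  next x-line at t=0.6466, next y-line at t=0.4800; Δt_x=1.1547, Δt_y=2.0000
    y: enter (6,3) at t=0.4800
    x: enter (5,3) at t=0.6466 ← occupied
  → r_3 = 0.6466
beam 4: φ=0°, α=195°
  dir = (cos 195°, sin 195°) = (-0.9659, -0.2588); from cell (6,2)
  next x-line at t=0.5798, next y-line at t=2.9364; Δt_x=1.0353, Δt_y=3.8637
    x: enter (5,2) at t=0.5798
    x: enter (4,2) at t=1.6150 ← occupied
  → r_4 = 1.6150
beam 5: φ=45°, α=240°
  dir = (cos 240°, sin 240°) = (-0.5000, -0.8660); from cell (6,2)
  next x-line at t=1.1200, next y-line at t=0.8776; Δt_x=2.0000, Δt_y=1.1547
    y: enter (6,1) at t=0.8776
    x: enter (5,1) at t=1.1200 ← occupied
  → r_5 = 1.1200
beam 6: φ=90°, α=285°
  dir = (cos 285°, sin 285°) = (0.2588, -0.9659); from cell (6,2)
  next x-line at t=1.7000, next y-line at t=0.7868; Δt_x=3.8637, Δt_y=1.0353
    y: enter (6,1) at t=0.7868
    x: enter (7,1) at t=1.7000
    y: enter (7,0) at t=1.8221 ← occupied
  → r_6 = 1.8221
beam 7: φ=135°, α=330°
  dir = (cos 330°, sin 330°) = (0.8660, -0.5000); from cell (6,2)
  next x-line at t=0.5081, next y-line at t=1.5200; Δt_x=1.1547, Δt_y=2.0000
    x: enter (7,2) at t=0.5081 ← occupied
  → r_7 = 0.5081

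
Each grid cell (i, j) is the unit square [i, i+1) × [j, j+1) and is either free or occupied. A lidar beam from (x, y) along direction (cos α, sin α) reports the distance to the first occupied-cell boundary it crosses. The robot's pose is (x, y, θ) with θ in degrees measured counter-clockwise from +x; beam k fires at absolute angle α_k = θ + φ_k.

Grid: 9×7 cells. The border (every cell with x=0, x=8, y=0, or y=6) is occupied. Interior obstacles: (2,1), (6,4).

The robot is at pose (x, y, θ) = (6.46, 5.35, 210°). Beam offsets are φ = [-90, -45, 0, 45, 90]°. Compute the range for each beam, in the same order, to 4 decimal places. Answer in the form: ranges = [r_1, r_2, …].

beam 1: φ=-90°, α=120°
  d=(-0.5000,0.8660)  start (6,5)  tX=0.9200 tY=0.7506  stride 1/|dx|=2.0000 1/|dy|=1.1547
    cross y-line → (6,6), t=0.7506 (wall)
  → r_1 = 0.7506
beam 2: φ=-45°, α=165°
  d=(-0.9659,0.2588)  start (6,5)  tX=0.4762 tY=2.5114  stride 1/|dx|=1.0353 1/|dy|=3.8637
    cross x-line → (5,5), t=0.4762
    cross x-line → (4,5), t=1.5115
    cross y-line → (4,6), t=2.5114 (wall)
  → r_2 = 2.5114
beam 3: φ=0°, α=210°
  d=(-0.8660,-0.5000)  start (6,5)  tX=0.5312 tY=0.7000  stride 1/|dx|=1.1547 1/|dy|=2.0000
    cross x-line → (5,5), t=0.5312
    cross y-line → (5,4), t=0.7000
    cross x-line → (4,4), t=1.6859
    cross y-line → (4,3), t=2.7000
    cross x-line → (3,3), t=2.8406
    cross x-line → (2,3), t=3.9953
    cross y-line → (2,2), t=4.7000
    cross x-line → (1,2), t=5.1500
    cross x-line → (0,2), t=6.3047 (wall)
  → r_3 = 6.3047
beam 4: φ=45°, α=255°
  d=(-0.2588,-0.9659)  start (6,5)  tX=1.7773 tY=0.3623  stride 1/|dx|=3.8637 1/|dy|=1.0353
    cross y-line → (6,4), t=0.3623 (wall)
  → r_4 = 0.3623
beam 5: φ=90°, α=300°
  d=(0.5000,-0.8660)  start (6,5)  tX=1.0800 tY=0.4041  stride 1/|dx|=2.0000 1/|dy|=1.1547
    cross y-line → (6,4), t=0.4041 (wall)
  → r_5 = 0.4041

ranges = [0.7506, 2.5114, 6.3047, 0.3623, 0.4041]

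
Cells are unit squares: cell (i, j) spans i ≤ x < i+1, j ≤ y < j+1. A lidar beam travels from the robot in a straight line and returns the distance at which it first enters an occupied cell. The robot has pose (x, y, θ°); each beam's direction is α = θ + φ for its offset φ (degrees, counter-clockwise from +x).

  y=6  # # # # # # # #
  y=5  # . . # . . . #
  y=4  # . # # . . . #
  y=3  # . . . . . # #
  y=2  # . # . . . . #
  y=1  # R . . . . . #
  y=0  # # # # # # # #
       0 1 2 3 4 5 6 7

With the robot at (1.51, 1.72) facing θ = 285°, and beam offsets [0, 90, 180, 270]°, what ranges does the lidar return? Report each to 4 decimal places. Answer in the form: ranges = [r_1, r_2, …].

beam 1: φ=0°, α=285°
  cosα=0.2588 sinα=-0.9659 | (1,1) | tMaxX 1.8932 tMaxY 0.7454 | tΔX 3.8637 tΔY 1.0353
    t=0.7454 [y] (1,0) — stop
  → r_1 = 0.7454
beam 2: φ=90°, α=15°
  cosα=0.9659 sinα=0.2588 | (1,1) | tMaxX 0.5073 tMaxY 1.0818 | tΔX 1.0353 tΔY 3.8637
    t=0.5073 [x] (2,1)
    t=1.0818 [y] (2,2) — stop
  → r_2 = 1.0818
beam 3: φ=180°, α=105°
  cosα=-0.2588 sinα=0.9659 | (1,1) | tMaxX 1.9705 tMaxY 0.2899 | tΔX 3.8637 tΔY 1.0353
    t=0.2899 [y] (1,2)
    t=1.3252 [y] (1,3)
    t=1.9705 [x] (0,3) — stop
  → r_3 = 1.9705
beam 4: φ=270°, α=195°
  cosα=-0.9659 sinα=-0.2588 | (1,1) | tMaxX 0.5280 tMaxY 2.7819 | tΔX 1.0353 tΔY 3.8637
    t=0.5280 [x] (0,1) — stop
  → r_4 = 0.5280

ranges = [0.7454, 1.0818, 1.9705, 0.5280]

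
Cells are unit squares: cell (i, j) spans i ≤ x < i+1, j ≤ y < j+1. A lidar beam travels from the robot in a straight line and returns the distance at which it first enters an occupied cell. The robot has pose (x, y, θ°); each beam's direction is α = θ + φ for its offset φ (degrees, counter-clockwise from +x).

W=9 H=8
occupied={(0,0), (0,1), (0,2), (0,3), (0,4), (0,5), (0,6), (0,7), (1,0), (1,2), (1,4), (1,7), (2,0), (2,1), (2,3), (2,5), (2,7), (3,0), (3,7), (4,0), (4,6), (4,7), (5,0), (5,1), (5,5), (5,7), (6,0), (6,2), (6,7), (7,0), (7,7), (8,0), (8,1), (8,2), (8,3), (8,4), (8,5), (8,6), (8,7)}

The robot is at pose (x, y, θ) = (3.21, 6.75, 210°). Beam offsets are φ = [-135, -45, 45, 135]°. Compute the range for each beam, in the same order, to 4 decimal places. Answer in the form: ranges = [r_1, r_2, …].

ranges = [0.2588, 0.9659, 0.8114, 0.8179]

beam 1: φ=-135°, α=75°
  d=(0.2588,0.9659)  start (3,6)  tX=3.0523 tY=0.2588  stride 1/|dx|=3.8637 1/|dy|=1.0353
    cross y-line → (3,7), t=0.2588 (wall)
  → r_1 = 0.2588
beam 2: φ=-45°, α=165°
  d=(-0.9659,0.2588)  start (3,6)  tX=0.2174 tY=0.9659  stride 1/|dx|=1.0353 1/|dy|=3.8637
    cross x-line → (2,6), t=0.2174
    cross y-line → (2,7), t=0.9659 (wall)
  → r_2 = 0.9659
beam 3: φ=45°, α=255°
  d=(-0.2588,-0.9659)  start (3,6)  tX=0.8114 tY=0.7765  stride 1/|dx|=3.8637 1/|dy|=1.0353
    cross y-line → (3,5), t=0.7765
    cross x-line → (2,5), t=0.8114 (wall)
  → r_3 = 0.8114
beam 4: φ=135°, α=345°
  d=(0.9659,-0.2588)  start (3,6)  tX=0.8179 tY=2.8978  stride 1/|dx|=1.0353 1/|dy|=3.8637
    cross x-line → (4,6), t=0.8179 (wall)
  → r_4 = 0.8179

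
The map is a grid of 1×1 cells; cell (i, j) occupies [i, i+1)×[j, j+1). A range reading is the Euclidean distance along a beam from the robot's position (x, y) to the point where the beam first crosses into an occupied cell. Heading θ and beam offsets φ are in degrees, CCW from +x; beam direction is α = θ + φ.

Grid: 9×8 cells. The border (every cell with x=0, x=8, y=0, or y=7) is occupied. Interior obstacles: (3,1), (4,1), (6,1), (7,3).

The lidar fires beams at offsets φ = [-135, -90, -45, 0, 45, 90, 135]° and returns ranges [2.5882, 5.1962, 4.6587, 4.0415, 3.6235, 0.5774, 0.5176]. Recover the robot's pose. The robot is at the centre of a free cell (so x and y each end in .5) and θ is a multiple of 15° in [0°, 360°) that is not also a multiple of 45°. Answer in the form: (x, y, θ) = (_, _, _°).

(x, y, θ) = (4.5, 2.5, 150°)

The pose lattice has 38·16 = 608 candidates. Test each by forward raycasting.
  (1.5, 3.5, 165°): beam 1 = 7.0000 ≠ 2.5882 ✗
  (5.5, 5.5, 165°): beam 1 = 2.8868 ≠ 2.5882 ✗
  (5.5, 4.5, 150°): beam 2 = 2.8868 ≠ 5.1962 ✗
  (2.5, 3.5, 195°): beam 1 = 4.0415 ≠ 2.5882 ✗
  …
  (4.5, 2.5, 150°): r_1=2.5882, r_2=5.1962, r_3=4.6587, r_4=4.0415, r_5=3.6235, r_6=0.5774, r_7=0.5176 — all match ✓
Only this pose fits every beam.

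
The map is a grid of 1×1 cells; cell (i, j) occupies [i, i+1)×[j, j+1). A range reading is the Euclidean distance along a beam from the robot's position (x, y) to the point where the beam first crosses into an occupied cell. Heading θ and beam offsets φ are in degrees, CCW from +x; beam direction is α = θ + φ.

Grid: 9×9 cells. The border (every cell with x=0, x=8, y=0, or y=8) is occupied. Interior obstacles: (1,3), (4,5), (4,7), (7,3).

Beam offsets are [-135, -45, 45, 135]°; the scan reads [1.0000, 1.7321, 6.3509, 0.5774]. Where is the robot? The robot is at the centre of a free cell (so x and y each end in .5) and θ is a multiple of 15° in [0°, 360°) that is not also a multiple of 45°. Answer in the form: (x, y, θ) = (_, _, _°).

(x, y, θ) = (6.5, 1.5, 105°)

The pose lattice has 45·16 = 720 candidates. Test each by forward raycasting.
  (1.5, 2.5, 240°): beam 1 = 0.5176 ≠ 1.0000 ✗
  (2.5, 4.5, 150°): beam 1 = 1.9319 ≠ 1.0000 ✗
  (3.5, 4.5, 30°): beam 1 = 3.6235 ≠ 1.0000 ✗
  (2.5, 4.5, 345°): beam 2 = 4.0415 ≠ 1.7321 ✗
  …
  (6.5, 1.5, 105°): r_1=1.0000, r_2=1.7321, r_3=6.3509, r_4=0.5774 — all match ✓
Unique over the lattice → pose = (6.5, 1.5, 105°).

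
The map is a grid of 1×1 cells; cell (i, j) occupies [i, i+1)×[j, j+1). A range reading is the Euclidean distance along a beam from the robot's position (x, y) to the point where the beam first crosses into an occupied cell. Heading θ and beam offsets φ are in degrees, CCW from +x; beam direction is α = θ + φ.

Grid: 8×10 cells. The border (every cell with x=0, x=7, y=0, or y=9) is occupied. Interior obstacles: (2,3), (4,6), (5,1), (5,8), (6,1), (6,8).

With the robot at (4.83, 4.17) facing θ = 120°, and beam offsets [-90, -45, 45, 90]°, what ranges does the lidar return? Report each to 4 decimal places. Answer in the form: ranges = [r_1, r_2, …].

ranges = [2.5057, 3.9651, 3.9651, 2.1131]

beam 1: φ=-90°, α=30°
  direction (0.8660, 0.5000); cell (4,4); t to first gridline: x 0.1963, y 1.6600 (then +1.1547 / +2.0000)
    (5,4) via x @ 0.1963
    (6,4) via x @ 1.3510
    (6,5) via y @ 1.6600
    (7,5) via x @ 2.5057  # hit
  → r_1 = 2.5057
beam 2: φ=-45°, α=75°
  direction (0.2588, 0.9659); cell (4,4); t to first gridline: x 0.6568, y 0.8593 (then +3.8637 / +1.0353)
    (5,4) via x @ 0.6568
    (5,5) via y @ 0.8593
    (5,6) via y @ 1.8946
    (5,7) via y @ 2.9298
    (5,8) via y @ 3.9651  # hit
  → r_2 = 3.9651
beam 3: φ=45°, α=165°
  direction (-0.9659, 0.2588); cell (4,4); t to first gridline: x 0.8593, y 3.2069 (then +1.0353 / +3.8637)
    (3,4) via x @ 0.8593
    (2,4) via x @ 1.8946
    (1,4) via x @ 2.9298
    (1,5) via y @ 3.2069
    (0,5) via x @ 3.9651  # hit
  → r_3 = 3.9651
beam 4: φ=90°, α=210°
  direction (-0.8660, -0.5000); cell (4,4); t to first gridline: x 0.9584, y 0.3400 (then +1.1547 / +2.0000)
    (4,3) via y @ 0.3400
    (3,3) via x @ 0.9584
    (2,3) via x @ 2.1131  # hit
  → r_4 = 2.1131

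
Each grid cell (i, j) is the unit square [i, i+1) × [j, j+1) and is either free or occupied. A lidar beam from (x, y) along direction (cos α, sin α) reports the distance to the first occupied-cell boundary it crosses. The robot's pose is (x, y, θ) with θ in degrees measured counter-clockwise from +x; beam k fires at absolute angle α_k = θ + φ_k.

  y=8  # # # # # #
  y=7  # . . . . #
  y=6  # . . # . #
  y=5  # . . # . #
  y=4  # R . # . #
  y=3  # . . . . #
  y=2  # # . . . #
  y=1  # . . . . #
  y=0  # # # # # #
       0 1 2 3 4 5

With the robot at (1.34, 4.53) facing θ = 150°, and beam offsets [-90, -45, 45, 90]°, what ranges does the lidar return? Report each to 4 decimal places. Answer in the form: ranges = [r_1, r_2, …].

ranges = [4.0068, 1.3137, 0.3520, 0.6800]

beam 1: φ=-90°, α=60°
  d=(0.5000,0.8660)  start (1,4)  tX=1.3200 tY=0.5427  stride 1/|dx|=2.0000 1/|dy|=1.1547
    cross y-line → (1,5), t=0.5427
    cross x-line → (2,5), t=1.3200
    cross y-line → (2,6), t=1.6974
    cross y-line → (2,7), t=2.8521
    cross x-line → (3,7), t=3.3200
    cross y-line → (3,8), t=4.0068 (wall)
  → r_1 = 4.0068
beam 2: φ=-45°, α=105°
  d=(-0.2588,0.9659)  start (1,4)  tX=1.3137 tY=0.4866  stride 1/|dx|=3.8637 1/|dy|=1.0353
    cross y-line → (1,5), t=0.4866
    cross x-line → (0,5), t=1.3137 (wall)
  → r_2 = 1.3137
beam 3: φ=45°, α=195°
  d=(-0.9659,-0.2588)  start (1,4)  tX=0.3520 tY=2.0478  stride 1/|dx|=1.0353 1/|dy|=3.8637
    cross x-line → (0,4), t=0.3520 (wall)
  → r_3 = 0.3520
beam 4: φ=90°, α=240°
  d=(-0.5000,-0.8660)  start (1,4)  tX=0.6800 tY=0.6120  stride 1/|dx|=2.0000 1/|dy|=1.1547
    cross y-line → (1,3), t=0.6120
    cross x-line → (0,3), t=0.6800 (wall)
  → r_4 = 0.6800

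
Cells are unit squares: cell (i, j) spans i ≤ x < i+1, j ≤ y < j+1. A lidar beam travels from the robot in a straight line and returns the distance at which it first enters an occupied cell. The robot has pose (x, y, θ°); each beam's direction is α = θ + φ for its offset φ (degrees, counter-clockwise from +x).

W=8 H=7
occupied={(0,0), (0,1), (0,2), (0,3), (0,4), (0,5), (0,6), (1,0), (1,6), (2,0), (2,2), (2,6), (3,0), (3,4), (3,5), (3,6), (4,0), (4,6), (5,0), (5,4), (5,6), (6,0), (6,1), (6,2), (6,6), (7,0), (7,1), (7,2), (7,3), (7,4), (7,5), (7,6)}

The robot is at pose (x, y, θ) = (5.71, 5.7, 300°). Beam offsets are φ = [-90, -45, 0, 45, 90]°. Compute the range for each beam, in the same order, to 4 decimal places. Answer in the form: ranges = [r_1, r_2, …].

beam 1: φ=-90°, α=210°
  dir = (cos 210°, sin 210°) = (-0.8660, -0.5000); from cell (5,5)
  next x-line at t=0.8198, next y-line at t=1.4000; Δt_x=1.1547, Δt_y=2.0000
    x: enter (4,5) at t=0.8198
    y: enter (4,4) at t=1.4000
    x: enter (3,4) at t=1.9745 ← occupied
  → r_1 = 1.9745
beam 2: φ=-45°, α=255°
  dir = (cos 255°, sin 255°) = (-0.2588, -0.9659); from cell (5,5)
  next x-line at t=2.7432, next y-line at t=0.7247; Δt_x=3.8637, Δt_y=1.0353
    y: enter (5,4) at t=0.7247 ← occupied
  → r_2 = 0.7247
beam 3: φ=0°, α=300°
  dir = (cos 300°, sin 300°) = (0.5000, -0.8660); from cell (5,5)
  next x-line at t=0.5800, next y-line at t=0.8083; Δt_x=2.0000, Δt_y=1.1547
    x: enter (6,5) at t=0.5800
    y: enter (6,4) at t=0.8083
    y: enter (6,3) at t=1.9630
    x: enter (7,3) at t=2.5800 ← occupied
  → r_3 = 2.5800
beam 4: φ=45°, α=345°
  dir = (cos 345°, sin 345°) = (0.9659, -0.2588); from cell (5,5)
  next x-line at t=0.3002, next y-line at t=2.7046; Δt_x=1.0353, Δt_y=3.8637
    x: enter (6,5) at t=0.3002
    x: enter (7,5) at t=1.3355 ← occupied
  → r_4 = 1.3355
beam 5: φ=90°, α=30°
  dir = (cos 30°, sin 30°) = (0.8660, 0.5000); from cell (5,5)
  next x-line at t=0.3349, next y-line at t=0.6000; Δt_x=1.1547, Δt_y=2.0000
    x: enter (6,5) at t=0.3349
    y: enter (6,6) at t=0.6000 ← occupied
  → r_5 = 0.6000

ranges = [1.9745, 0.7247, 2.5800, 1.3355, 0.6000]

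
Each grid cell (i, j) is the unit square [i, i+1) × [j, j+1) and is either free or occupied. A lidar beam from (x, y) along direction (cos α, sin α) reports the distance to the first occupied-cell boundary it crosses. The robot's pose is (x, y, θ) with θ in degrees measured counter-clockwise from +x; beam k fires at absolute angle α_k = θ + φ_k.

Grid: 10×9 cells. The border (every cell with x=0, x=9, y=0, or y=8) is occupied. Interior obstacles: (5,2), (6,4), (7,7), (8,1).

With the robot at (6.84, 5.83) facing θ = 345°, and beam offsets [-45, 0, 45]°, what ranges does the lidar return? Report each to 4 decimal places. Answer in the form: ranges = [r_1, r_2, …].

ranges = [4.3200, 2.2362, 2.4942]

beam 1: φ=-45°, α=300°
  cosα=0.5000 sinα=-0.8660 | (6,5) | tMaxX 0.3200 tMaxY 0.9584 | tΔX 2.0000 tΔY 1.1547
    t=0.3200 [x] (7,5)
    t=0.9584 [y] (7,4)
    t=2.1131 [y] (7,3)
    t=2.3200 [x] (8,3)
    t=3.2678 [y] (8,2)
    t=4.3200 [x] (9,2) — stop
  → r_1 = 4.3200
beam 2: φ=0°, α=345°
  cosα=0.9659 sinα=-0.2588 | (6,5) | tMaxX 0.1656 tMaxY 3.2069 | tΔX 1.0353 tΔY 3.8637
    t=0.1656 [x] (7,5)
    t=1.2009 [x] (8,5)
    t=2.2362 [x] (9,5) — stop
  → r_2 = 2.2362
beam 3: φ=45°, α=30°
  cosα=0.8660 sinα=0.5000 | (6,5) | tMaxX 0.1848 tMaxY 0.3400 | tΔX 1.1547 tΔY 2.0000
    t=0.1848 [x] (7,5)
    t=0.3400 [y] (7,6)
    t=1.3395 [x] (8,6)
    t=2.3400 [y] (8,7)
    t=2.4942 [x] (9,7) — stop
  → r_3 = 2.4942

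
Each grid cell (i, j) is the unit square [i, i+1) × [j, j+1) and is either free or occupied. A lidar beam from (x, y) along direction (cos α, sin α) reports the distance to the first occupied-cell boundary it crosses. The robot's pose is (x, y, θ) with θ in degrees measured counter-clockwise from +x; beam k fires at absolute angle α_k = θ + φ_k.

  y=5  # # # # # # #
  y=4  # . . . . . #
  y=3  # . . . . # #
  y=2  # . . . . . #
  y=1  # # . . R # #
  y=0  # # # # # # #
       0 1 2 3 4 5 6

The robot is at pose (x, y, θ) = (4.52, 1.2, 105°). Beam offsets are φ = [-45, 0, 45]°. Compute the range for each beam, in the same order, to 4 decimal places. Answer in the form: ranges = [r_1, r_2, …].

ranges = [2.0785, 3.9340, 4.0645]

beam 1: φ=-45°, α=60°
  d=(0.5000,0.8660)  start (4,1)  tX=0.9600 tY=0.9238  stride 1/|dx|=2.0000 1/|dy|=1.1547
    cross y-line → (4,2), t=0.9238
    cross x-line → (5,2), t=0.9600
    cross y-line → (5,3), t=2.0785 (wall)
  → r_1 = 2.0785
beam 2: φ=0°, α=105°
  d=(-0.2588,0.9659)  start (4,1)  tX=2.0091 tY=0.8282  stride 1/|dx|=3.8637 1/|dy|=1.0353
    cross y-line → (4,2), t=0.8282
    cross y-line → (4,3), t=1.8635
    cross x-line → (3,3), t=2.0091
    cross y-line → (3,4), t=2.8988
    cross y-line → (3,5), t=3.9340 (wall)
  → r_2 = 3.9340
beam 3: φ=45°, α=150°
  d=(-0.8660,0.5000)  start (4,1)  tX=0.6004 tY=1.6000  stride 1/|dx|=1.1547 1/|dy|=2.0000
    cross x-line → (3,1), t=0.6004
    cross y-line → (3,2), t=1.6000
    cross x-line → (2,2), t=1.7551
    cross x-line → (1,2), t=2.9098
    cross y-line → (1,3), t=3.6000
    cross x-line → (0,3), t=4.0645 (wall)
  → r_3 = 4.0645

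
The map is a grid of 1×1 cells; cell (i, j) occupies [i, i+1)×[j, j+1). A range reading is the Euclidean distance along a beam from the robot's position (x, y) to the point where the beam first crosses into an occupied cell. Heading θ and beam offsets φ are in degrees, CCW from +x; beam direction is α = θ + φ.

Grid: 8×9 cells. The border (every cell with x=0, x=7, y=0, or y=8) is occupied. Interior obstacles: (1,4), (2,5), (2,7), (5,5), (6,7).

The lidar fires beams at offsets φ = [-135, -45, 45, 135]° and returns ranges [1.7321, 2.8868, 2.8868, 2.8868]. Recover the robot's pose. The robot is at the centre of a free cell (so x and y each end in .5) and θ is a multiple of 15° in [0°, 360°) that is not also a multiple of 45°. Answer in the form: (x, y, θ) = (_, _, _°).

Enumerate (i+0.5, j+0.5, θ) over the 37 free cells and 16 admissible headings. For each, cast all 4 beams and compare to the given ranges.
  (6.5, 3.5, 285°): beam 1 = 4.0415 ≠ 1.7321 ✗
  (4.5, 4.5, 300°): beam 1 = 1.9319 ≠ 1.7321 ✗
  (1.5, 7.5, 345°): beam 1 = 0.5774 ≠ 1.7321 ✗
  (1.5, 1.5, 345°): beam 1 = 0.5774 ≠ 1.7321 ✗
  …
  (4.5, 3.5, 195°): r_1=1.7321, r_2=2.8868, r_3=2.8868, r_4=2.8868 — all match ✓
Only this pose fits every beam.

(x, y, θ) = (4.5, 3.5, 195°)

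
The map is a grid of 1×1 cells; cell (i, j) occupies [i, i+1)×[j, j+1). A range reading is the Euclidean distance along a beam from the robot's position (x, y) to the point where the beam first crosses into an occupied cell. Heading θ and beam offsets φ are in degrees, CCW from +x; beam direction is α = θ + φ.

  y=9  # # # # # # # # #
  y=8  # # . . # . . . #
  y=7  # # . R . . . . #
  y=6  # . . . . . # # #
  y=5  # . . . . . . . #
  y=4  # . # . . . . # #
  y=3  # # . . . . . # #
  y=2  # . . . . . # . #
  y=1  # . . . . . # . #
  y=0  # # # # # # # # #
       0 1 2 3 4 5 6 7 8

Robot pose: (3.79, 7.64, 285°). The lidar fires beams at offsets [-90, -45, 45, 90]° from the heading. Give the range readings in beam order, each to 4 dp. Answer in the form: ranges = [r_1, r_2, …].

beam 1: φ=-90°, α=195°
  cosα=-0.9659 sinα=-0.2588 | (3,7) | tMaxX 0.8179 tMaxY 2.4728 | tΔX 1.0353 tΔY 3.8637
    t=0.8179 [x] (2,7)
    t=1.8531 [x] (1,7) — stop
  → r_1 = 1.8531
beam 2: φ=-45°, α=240°
  cosα=-0.5000 sinα=-0.8660 | (3,7) | tMaxX 1.5800 tMaxY 0.7390 | tΔX 2.0000 tΔY 1.1547
    t=0.7390 [y] (3,6)
    t=1.5800 [x] (2,6)
    t=1.8937 [y] (2,5)
    t=3.0484 [y] (2,4) — stop
  → r_2 = 3.0484
beam 3: φ=45°, α=330°
  cosα=0.8660 sinα=-0.5000 | (3,7) | tMaxX 0.2425 tMaxY 1.2800 | tΔX 1.1547 tΔY 2.0000
    t=0.2425 [x] (4,7)
    t=1.2800 [y] (4,6)
    t=1.3972 [x] (5,6)
    t=2.5519 [x] (6,6) — stop
  → r_3 = 2.5519
beam 4: φ=90°, α=15°
  cosα=0.9659 sinα=0.2588 | (3,7) | tMaxX 0.2174 tMaxY 1.3909 | tΔX 1.0353 tΔY 3.8637
    t=0.2174 [x] (4,7)
    t=1.2527 [x] (5,7)
    t=1.3909 [y] (5,8)
    t=2.2880 [x] (6,8)
    t=3.3232 [x] (7,8)
    t=4.3585 [x] (8,8) — stop
  → r_4 = 4.3585

ranges = [1.8531, 3.0484, 2.5519, 4.3585]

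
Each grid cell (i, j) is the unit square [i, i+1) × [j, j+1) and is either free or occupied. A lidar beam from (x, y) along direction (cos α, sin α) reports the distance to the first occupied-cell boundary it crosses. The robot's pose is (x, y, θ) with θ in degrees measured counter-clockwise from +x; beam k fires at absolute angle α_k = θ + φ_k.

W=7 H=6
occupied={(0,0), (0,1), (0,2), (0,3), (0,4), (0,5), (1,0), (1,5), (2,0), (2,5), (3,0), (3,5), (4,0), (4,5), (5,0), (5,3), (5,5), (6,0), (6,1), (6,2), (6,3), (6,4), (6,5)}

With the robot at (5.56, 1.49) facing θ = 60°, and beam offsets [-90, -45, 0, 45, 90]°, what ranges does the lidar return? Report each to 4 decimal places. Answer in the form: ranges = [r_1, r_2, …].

ranges = [0.5081, 0.4555, 0.8800, 1.5633, 5.2654]

beam 1: φ=-90°, α=330°
  d=(0.8660,-0.5000)  start (5,1)  tX=0.5081 tY=0.9800  stride 1/|dx|=1.1547 1/|dy|=2.0000
    cross x-line → (6,1), t=0.5081 (wall)
  → r_1 = 0.5081
beam 2: φ=-45°, α=15°
  d=(0.9659,0.2588)  start (5,1)  tX=0.4555 tY=1.9705  stride 1/|dx|=1.0353 1/|dy|=3.8637
    cross x-line → (6,1), t=0.4555 (wall)
  → r_2 = 0.4555
beam 3: φ=0°, α=60°
  d=(0.5000,0.8660)  start (5,1)  tX=0.8800 tY=0.5889  stride 1/|dx|=2.0000 1/|dy|=1.1547
    cross y-line → (5,2), t=0.5889
    cross x-line → (6,2), t=0.8800 (wall)
  → r_3 = 0.8800
beam 4: φ=45°, α=105°
  d=(-0.2588,0.9659)  start (5,1)  tX=2.1637 tY=0.5280  stride 1/|dx|=3.8637 1/|dy|=1.0353
    cross y-line → (5,2), t=0.5280
    cross y-line → (5,3), t=1.5633 (wall)
  → r_4 = 1.5633
beam 5: φ=90°, α=150°
  d=(-0.8660,0.5000)  start (5,1)  tX=0.6466 tY=1.0200  stride 1/|dx|=1.1547 1/|dy|=2.0000
    cross x-line → (4,1), t=0.6466
    cross y-line → (4,2), t=1.0200
    cross x-line → (3,2), t=1.8013
    cross x-line → (2,2), t=2.9560
    cross y-line → (2,3), t=3.0200
    cross x-line → (1,3), t=4.1107
    cross y-line → (1,4), t=5.0200
    cross x-line → (0,4), t=5.2654 (wall)
  → r_5 = 5.2654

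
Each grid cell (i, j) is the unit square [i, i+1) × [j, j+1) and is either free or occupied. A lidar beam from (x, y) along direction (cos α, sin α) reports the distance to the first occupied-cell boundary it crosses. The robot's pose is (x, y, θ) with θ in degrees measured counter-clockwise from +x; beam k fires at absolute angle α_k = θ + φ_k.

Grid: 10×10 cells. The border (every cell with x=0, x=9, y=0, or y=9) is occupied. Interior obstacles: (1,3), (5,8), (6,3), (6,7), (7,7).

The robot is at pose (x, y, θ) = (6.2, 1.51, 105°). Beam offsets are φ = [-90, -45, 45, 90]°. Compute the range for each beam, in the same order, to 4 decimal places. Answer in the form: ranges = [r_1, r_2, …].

ranges = [2.8988, 5.6000, 4.8497, 1.9705]

beam 1: φ=-90°, α=15°
  cosα=0.9659 sinα=0.2588 | (6,1) | tMaxX 0.8282 tMaxY 1.8932 | tΔX 1.0353 tΔY 3.8637
    t=0.8282 [x] (7,1)
    t=1.8635 [x] (8,1)
    t=1.8932 [y] (8,2)
    t=2.8988 [x] (9,2) — stop
  → r_1 = 2.8988
beam 2: φ=-45°, α=60°
  cosα=0.5000 sinα=0.8660 | (6,1) | tMaxX 1.6000 tMaxY 0.5658 | tΔX 2.0000 tΔY 1.1547
    t=0.5658 [y] (6,2)
    t=1.6000 [x] (7,2)
    t=1.7205 [y] (7,3)
    t=2.8752 [y] (7,4)
    t=3.6000 [x] (8,4)
    t=4.0299 [y] (8,5)
    t=5.1846 [y] (8,6)
    t=5.6000 [x] (9,6) — stop
  → r_2 = 5.6000
beam 3: φ=45°, α=150°
  cosα=-0.8660 sinα=0.5000 | (6,1) | tMaxX 0.2309 tMaxY 0.9800 | tΔX 1.1547 tΔY 2.0000
    t=0.2309 [x] (5,1)
    t=0.9800 [y] (5,2)
    t=1.3856 [x] (4,2)
    t=2.5403 [x] (3,2)
    t=2.9800 [y] (3,3)
    t=3.6950 [x] (2,3)
    t=4.8497 [x] (1,3) — stop
  → r_3 = 4.8497
beam 4: φ=90°, α=195°
  cosα=-0.9659 sinα=-0.2588 | (6,1) | tMaxX 0.2071 tMaxY 1.9705 | tΔX 1.0353 tΔY 3.8637
    t=0.2071 [x] (5,1)
    t=1.2423 [x] (4,1)
    t=1.9705 [y] (4,0) — stop
  → r_4 = 1.9705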